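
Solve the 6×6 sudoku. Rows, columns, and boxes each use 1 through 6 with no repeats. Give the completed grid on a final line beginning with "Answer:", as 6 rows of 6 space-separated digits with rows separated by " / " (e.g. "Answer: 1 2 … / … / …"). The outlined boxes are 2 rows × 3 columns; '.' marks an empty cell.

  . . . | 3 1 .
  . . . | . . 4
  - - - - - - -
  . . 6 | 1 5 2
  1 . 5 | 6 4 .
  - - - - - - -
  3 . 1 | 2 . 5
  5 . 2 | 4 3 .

Step 1. [r6c2∈{6}] r6c2 has the single candidate 6, so r6c2=6.
Step 2. [r3c2∈{3,4}] across row 3, 3 lands solely at r3c2, so r3c2=3.
Step 3. [r2c5∈{2,6}] r2c5 is the only open cell in col 5 admitting 2, so r2c5=2.
Step 4. [r1c1∈{2,4,6}] r1c1 is the only open cell in col 1 admitting 2. So r1c1=2.
Step 5. [r1c2∈{4,5}] row 1 places 5 nowhere but r1c2 ⇒ r1c2=5.
Step 6. [r2c3∈{3}] nothing but 3 survives at r2c3, so r2c3=3.
Step 7. [r4c6∈{3}] r4c6 is down to just 3. So r4c6=3.
Step 8. [r4c2∈{2}] r4c2 has the single candidate 2 ⇒ r4c2=2.
Step 9. [r5c2∈{4}] r5c2 has the single candidate 4. So r5c2=4.
Step 10. [r2c4∈{5}] nothing but 5 survives at r2c4, so r2c4=5.
Step 11. [r2c1∈{6}] only 6 remains possible at r2c1. So r2c1=6.
Step 12. [r5c5∈{6}] only 6 remains possible at r5c5. So r5c5=6.
Step 13. [r2c2∈{1}] r2c2 is down to just 1, so r2c2=1.
Step 14. [r1c6∈{6}] nothing but 6 survives at r1c6, so r1c6=6.
Step 15. [r3c1∈{4}] nothing but 4 survives at r3c1. So r3c1=4.
Step 16. [r6c6∈{1}] only 1 remains possible at r6c6. So r6c6=1.
Step 17. [r1c3∈{4}] r1c3's peers cover all but 4 ⇒ r1c3=4.

Answer: 2 5 4 3 1 6 / 6 1 3 5 2 4 / 4 3 6 1 5 2 / 1 2 5 6 4 3 / 3 4 1 2 6 5 / 5 6 2 4 3 1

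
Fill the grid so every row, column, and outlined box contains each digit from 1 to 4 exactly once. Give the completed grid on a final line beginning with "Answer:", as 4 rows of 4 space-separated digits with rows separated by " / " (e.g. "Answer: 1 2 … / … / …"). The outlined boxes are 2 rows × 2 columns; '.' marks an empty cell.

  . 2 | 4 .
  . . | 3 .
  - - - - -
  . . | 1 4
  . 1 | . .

Step 1. [r4c1∈{2,3,4}] 4 has one home in row 4: r4c1 ⇒ r4c1=4.
Step 2. [r1c4∈{1}] only 1 remains possible at r1c4 ⇒ r1c4=1.
Step 3. [r3c2∈{3}] only 3 remains possible at r3c2 ⇒ r3c2=3.
Step 4. [r2c4∈{2}] r2c4 is down to just 2 ⇒ r2c4=2.
Step 5. [r1c1∈{3}] nothing but 3 survives at r1c1 ⇒ r1c1=3.
Step 6. [r4c3∈{2}] nothing but 2 survives at r4c3. So r4c3=2.
Step 7. [r2c2∈{4}] r2c2 is down to just 4 ⇒ r2c2=4.
Step 8. [r4c4∈{3}] r4c4 has the single candidate 3. So r4c4=3.
Step 9. [r3c1∈{2}] nothing but 2 survives at r3c1 ⇒ r3c1=2.
Step 10. [r2c1∈{1}] r2c1's peers cover all but 1. So r2c1=1.

Answer: 3 2 4 1 / 1 4 3 2 / 2 3 1 4 / 4 1 2 3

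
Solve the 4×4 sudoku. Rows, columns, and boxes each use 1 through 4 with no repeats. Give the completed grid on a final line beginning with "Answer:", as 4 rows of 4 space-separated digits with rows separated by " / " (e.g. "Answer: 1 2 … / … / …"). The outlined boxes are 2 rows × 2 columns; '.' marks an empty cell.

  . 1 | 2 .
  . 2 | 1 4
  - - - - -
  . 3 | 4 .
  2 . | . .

Step 1. [r1c4∈{3}] r1c4 is down to just 3 ⇒ r1c4=3.
Step 2. [r3c4∈{1,2}] r3c4 is the only open cell in row 3 admitting 2, so r3c4=2.
Step 3. [r3c1∈{1}] r3c1 has the single candidate 1, so r3c1=1.
Step 4. [r4c3∈{3}] r4c3 has the single candidate 3, so r4c3=3.
Step 5. [r1c1∈{4}] r1c1 has the single candidate 4 ⇒ r1c1=4.
Step 6. [r2c1∈{3}] r2c1's peers cover all but 3, so r2c1=3.
Step 7. [r4c2∈{4}] r4c2 has the single candidate 4 ⇒ r4c2=4.
Step 8. [r4c4∈{1}] nothing but 1 survives at r4c4, so r4c4=1.

Answer: 4 1 2 3 / 3 2 1 4 / 1 3 4 2 / 2 4 3 1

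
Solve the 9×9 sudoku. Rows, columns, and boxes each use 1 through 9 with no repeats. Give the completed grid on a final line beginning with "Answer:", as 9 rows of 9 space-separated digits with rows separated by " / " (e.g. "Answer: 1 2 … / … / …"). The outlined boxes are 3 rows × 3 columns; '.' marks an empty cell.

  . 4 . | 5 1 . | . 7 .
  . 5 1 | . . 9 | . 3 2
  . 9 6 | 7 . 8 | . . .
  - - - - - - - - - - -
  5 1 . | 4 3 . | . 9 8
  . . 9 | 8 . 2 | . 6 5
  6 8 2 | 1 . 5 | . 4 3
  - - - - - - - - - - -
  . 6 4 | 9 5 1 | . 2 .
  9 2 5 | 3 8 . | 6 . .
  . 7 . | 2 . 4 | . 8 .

Step 1. [r3c1∈{2,3}] 3 has one home in row 3: r3c1. So r3c1=3.
Step 2. [r9c7∈{1,3,5,9}] in row 9, 5 fits only at r9c7, so r9c7=5.
Step 3. [r6c7∈{7}] only 7 remains possible at r6c7. So r6c7=7.
Step 4. [r8c8∈{1}] r8c8 is down to just 1, so r8c8=1.
Step 5. [r1c3∈{8}] nothing but 8 survives at r1c3. So r1c3=8.
Step 6. [r4c3∈{7}] r4c3 is down to just 7 ⇒ r4c3=7.
Step 7. [r2c4∈{6}] nothing but 6 survives at r2c4 ⇒ r2c4=6.
Step 8. [r3c9∈{1,4}] col 9 places 1 nowhere but r3c9, so r3c9=1.
Step 9. [r3c7∈{4}] r3c7 has the single candidate 4. So r3c7=4.
Step 10. [r1c9∈{6,9}] 6 has one home in row 1: r1c9. So r1c9=6.
Step 11. [r8c9∈{4,7}] across row 8, 4 lands solely at r8c9. So r8c9=4.
Step 12. [r6c5∈{9}] only 9 remains possible at r6c5 ⇒ r6c5=9.
Step 13. [r9c5∈{6}] r9c5 is down to just 6. So r9c5=6.
Step 14. [r5c7∈{1}] r5c7's peers cover all but 1. So r5c7=1.
Step 15. [r2c5∈{4}] nothing but 4 survives at r2c5 ⇒ r2c5=4.
Step 16. [r7c7∈{3}] only 3 remains possible at r7c7. So r7c7=3.
Step 17. [r9c1∈{1}] nothing but 1 survives at r9c1 ⇒ r9c1=1.
Step 18. [r3c8∈{5}] r3c8's peers cover all but 5 ⇒ r3c8=5.
Step 19. [r9c3∈{3}] r9c3 has the single candidate 3. So r9c3=3.
Step 20. [r7c9∈{7}] r7c9's peers cover all but 7, so r7c9=7.
Step 21. [r5c5∈{7}] only 7 remains possible at r5c5, so r5c5=7.
Step 22. [r2c7∈{8}] r2c7's peers cover all but 8 ⇒ r2c7=8.
Step 23. [r7c1∈{8}] only 8 remains possible at r7c1 ⇒ r7c1=8.
Step 24. [r9c9∈{9}] r9c9 is down to just 9, so r9c9=9.
Step 25. [r3c5∈{2}] r3c5 is down to just 2. So r3c5=2.
Step 26. [r1c7∈{9}] only 9 remains possible at r1c7. So r1c7=9.
Step 27. [r8c6∈{7}] r8c6's peers cover all but 7. So r8c6=7.
Step 28. [r4c7∈{2}] only 2 remains possible at r4c7, so r4c7=2.
Step 29. [r1c6∈{3}] r1c6 has the single candidate 3. So r1c6=3.
Step 30. [r5c2∈{3}] r5c2 is down to just 3, so r5c2=3.
Step 31. [r5c1∈{4}] r5c1 has the single candidate 4 ⇒ r5c1=4.
Step 32. [r2c1∈{7}] r2c1 has the single candidate 7 ⇒ r2c1=7.
Step 33. [r1c1∈{2}] nothing but 2 survives at r1c1. So r1c1=2.
Step 34. [r4c6∈{6}] r4c6's peers cover all but 6 ⇒ r4c6=6.

Answer: 2 4 8 5 1 3 9 7 6 / 7 5 1 6 4 9 8 3 2 / 3 9 6 7 2 8 4 5 1 / 5 1 7 4 3 6 2 9 8 / 4 3 9 8 7 2 1 6 5 / 6 8 2 1 9 5 7 4 3 / 8 6 4 9 5 1 3 2 7 / 9 2 5 3 8 7 6 1 4 / 1 7 3 2 6 4 5 8 9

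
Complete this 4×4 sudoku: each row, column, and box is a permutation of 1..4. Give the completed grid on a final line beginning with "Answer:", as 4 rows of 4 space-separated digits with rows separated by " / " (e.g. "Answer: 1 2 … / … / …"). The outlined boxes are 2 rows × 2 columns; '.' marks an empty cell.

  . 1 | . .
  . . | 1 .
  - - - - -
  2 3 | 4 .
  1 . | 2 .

Step 1. [r1c3∈{3}] nothing but 3 survives at r1c3. So r1c3=3.
Step 2. [r1c1∈{4}] nothing but 4 survives at r1c1 ⇒ r1c1=4.
Step 3. [r1c4∈{2}] nothing but 2 survives at r1c4, so r1c4=2.
Step 4. [r4c4∈{3}] r4c4 has the single candidate 3 ⇒ r4c4=3.
Step 5. [r3c4∈{1}] nothing but 1 survives at r3c4, so r3c4=1.
Step 6. [r2c4∈{4}] r2c4's peers cover all but 4, so r2c4=4.
Step 7. [r4c2∈{4}] r4c2's peers cover all but 4, so r4c2=4.
Step 8. [r2c2∈{2}] only 2 remains possible at r2c2, so r2c2=2.
Step 9. [r2c1∈{3}] only 3 remains possible at r2c1, so r2c1=3.

Answer: 4 1 3 2 / 3 2 1 4 / 2 3 4 1 / 1 4 2 3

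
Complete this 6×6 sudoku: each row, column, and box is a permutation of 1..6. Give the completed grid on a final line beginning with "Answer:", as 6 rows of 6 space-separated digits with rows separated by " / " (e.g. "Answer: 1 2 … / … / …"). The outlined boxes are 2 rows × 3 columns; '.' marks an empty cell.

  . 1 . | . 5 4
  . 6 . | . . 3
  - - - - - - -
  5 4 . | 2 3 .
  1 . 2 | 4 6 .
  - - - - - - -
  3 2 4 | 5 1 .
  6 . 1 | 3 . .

Step 1. [r2c5∈{2}] nothing but 2 survives at r2c5 ⇒ r2c5=2.
Step 2. [r1c4∈{6}] only 6 remains possible at r1c4 ⇒ r1c4=6.
Step 3. [r2c1∈{4}] r2c1's peers cover all but 4, so r2c1=4.
Step 4. [r6c5∈{4}] r6c5's peers cover all but 4, so r6c5=4.
Step 5. [r2c3∈{5}] r2c3's peers cover all but 5, so r2c3=5.
Step 6. [r2c4∈{1}] nothing but 1 survives at r2c4, so r2c4=1.
Step 7. [r4c2∈{3}] only 3 remains possible at r4c2. So r4c2=3.
Step 8. [r5c6∈{6}] r5c6 is down to just 6. So r5c6=6.
Step 9. [r6c2∈{5}] only 5 remains possible at r6c2. So r6c2=5.
Step 10. [r6c6∈{2}] only 2 remains possible at r6c6. So r6c6=2.
Step 11. [r1c3∈{3}] r1c3 is down to just 3, so r1c3=3.
Step 12. [r3c6∈{1}] only 1 remains possible at r3c6. So r3c6=1.
Step 13. [r1c1∈{2}] r1c1's peers cover all but 2 ⇒ r1c1=2.
Step 14. [r3c3∈{6}] r3c3 is down to just 6. So r3c3=6.
Step 15. [r4c6∈{5}] r4c6's peers cover all but 5 ⇒ r4c6=5.

Answer: 2 1 3 6 5 4 / 4 6 5 1 2 3 / 5 4 6 2 3 1 / 1 3 2 4 6 5 / 3 2 4 5 1 6 / 6 5 1 3 4 2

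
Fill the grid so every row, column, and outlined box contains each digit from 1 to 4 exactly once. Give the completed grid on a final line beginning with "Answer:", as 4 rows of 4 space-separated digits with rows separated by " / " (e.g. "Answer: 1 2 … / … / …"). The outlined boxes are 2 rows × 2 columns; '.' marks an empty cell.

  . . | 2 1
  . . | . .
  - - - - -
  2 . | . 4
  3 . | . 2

Step 1. [r2c3∈{3,4}] col 3 places 4 nowhere but r2c3. So r2c3=4.
Step 2. [r3c2∈{1}] only 1 remains possible at r3c2 ⇒ r3c2=1.
Step 3. [r1c2∈{3,4}] 3 has one home in row 1: r1c2. So r1c2=3.
Step 4. [r1c1∈{4}] r1c1's peers cover all but 4. So r1c1=4.
Step 5. [r2c1∈{1}] r2c1's peers cover all but 1. So r2c1=1.
Step 6. [r2c2∈{2}] only 2 remains possible at r2c2 ⇒ r2c2=2.
Step 7. [r2c4∈{3}] nothing but 3 survives at r2c4 ⇒ r2c4=3.
Step 8. [r4c2∈{4}] r4c2 is down to just 4, so r4c2=4.
Step 9. [r4c3∈{1}] r4c3's peers cover all but 1. So r4c3=1.
Step 10. [r3c3∈{3}] only 3 remains possible at r3c3 ⇒ r3c3=3.

Answer: 4 3 2 1 / 1 2 4 3 / 2 1 3 4 / 3 4 1 2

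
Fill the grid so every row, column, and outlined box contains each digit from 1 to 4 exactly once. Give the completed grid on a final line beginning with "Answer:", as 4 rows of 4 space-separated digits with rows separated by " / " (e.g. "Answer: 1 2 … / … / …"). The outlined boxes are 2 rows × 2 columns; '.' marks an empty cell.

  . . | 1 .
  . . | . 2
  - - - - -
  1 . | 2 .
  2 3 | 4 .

Step 1. [r1c4∈{3,4}] in col 4, 4 fits only at r1c4, so r1c4=4.
Step 2. [r2c1∈{3,4}] across col 1, 4 lands solely at r2c1 ⇒ r2c1=4.
Step 3. [r4c4∈{1}] r4c4 has the single candidate 1 ⇒ r4c4=1.
Step 4. [r2c2∈{1}] nothing but 1 survives at r2c2, so r2c2=1.
Step 5. [r3c2∈{4}] only 4 remains possible at r3c2, so r3c2=4.
Step 6. [r3c4∈{3}] r3c4's peers cover all but 3, so r3c4=3.
Step 7. [r1c2∈{2}] nothing but 2 survives at r1c2 ⇒ r1c2=2.
Step 8. [r2c3∈{3}] r2c3 has the single candidate 3, so r2c3=3.
Step 9. [r1c1∈{3}] r1c1's peers cover all but 3. So r1c1=3.

Answer: 3 2 1 4 / 4 1 3 2 / 1 4 2 3 / 2 3 4 1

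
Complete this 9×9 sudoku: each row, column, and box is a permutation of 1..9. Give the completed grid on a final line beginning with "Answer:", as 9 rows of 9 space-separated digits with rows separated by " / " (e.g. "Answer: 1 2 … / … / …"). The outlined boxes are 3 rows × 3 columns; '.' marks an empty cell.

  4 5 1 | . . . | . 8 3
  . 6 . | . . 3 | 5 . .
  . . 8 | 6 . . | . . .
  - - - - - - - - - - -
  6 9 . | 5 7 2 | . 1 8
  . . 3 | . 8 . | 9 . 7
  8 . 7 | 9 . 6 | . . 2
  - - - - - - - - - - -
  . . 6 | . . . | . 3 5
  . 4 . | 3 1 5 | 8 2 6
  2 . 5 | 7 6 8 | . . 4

Step 1. [r1c4∈{2}] r1c4 is down to just 2. So r1c4=2.
Step 2. [r1c5∈{9}] r1c5 has the single candidate 9. So r1c5=9.
Step 3. [r2c5∈{4}] r2c5 has the single candidate 4. So r2c5=4.
Step 4. [r7c7∈{1,7}] box 9 places 7 nowhere but r7c7 ⇒ r7c7=7.
Step 5. [r3c2∈{2,3,7}] 7 has one home in col 2: r3c2 ⇒ r3c2=7.
Step 6. [r2c1∈{9}] only 9 remains possible at r2c1 ⇒ r2c1=9.
Step 7. [r6c2∈{1}] nothing but 1 survives at r6c2, so r6c2=1.
Step 8. [r3c6∈{1}] r3c6 has the single candidate 1. So r3c6=1.
Step 9. [r5c6∈{4}] r5c6 is down to just 4. So r5c6=4.
Step 10. [r6c8∈{4,5}] 5 has one home in row 6: r6c8, so r6c8=5.
Step 11. [r6c7∈{3,4}] 4 has one home in row 6: r6c7, so r6c7=4.
Step 12. [r9c8∈{9}] only 9 remains possible at r9c8 ⇒ r9c8=9.
Step 13. [r5c2∈{2}] r5c2 is down to just 2, so r5c2=2.
Step 14. [r2c9∈{1}] only 1 remains possible at r2c9. So r2c9=1.
Step 15. [r8c3∈{9}] r8c3 is down to just 9, so r8c3=9.
Step 16. [r3c9∈{9}] only 9 remains possible at r3c9 ⇒ r3c9=9.
Step 17. [r3c1∈{3}] only 3 remains possible at r3c1. So r3c1=3.
Step 18. [r8c1∈{7}] r8c1 is down to just 7. So r8c1=7.
Step 19. [r2c4∈{8}] r2c4 is down to just 8. So r2c4=8.
Step 20. [r3c5∈{5}] nothing but 5 survives at r3c5. So r3c5=5.
Step 21. [r1c7∈{6}] only 6 remains possible at r1c7. So r1c7=6.
Step 22. [r7c1∈{1}] r7c1 is down to just 1 ⇒ r7c1=1.
Step 23. [r7c4∈{4}] only 4 remains possible at r7c4. So r7c4=4.
Step 24. [r1c6∈{7}] nothing but 7 survives at r1c6. So r1c6=7.
Step 25. [r7c5∈{2}] r7c5's peers cover all but 2 ⇒ r7c5=2.
Step 26. [r7c6∈{9}] only 9 remains possible at r7c6. So r7c6=9.
Step 27. [r4c3∈{4}] nothing but 4 survives at r4c3. So r4c3=4.
Step 28. [r5c8∈{6}] r5c8's peers cover all but 6, so r5c8=6.
Step 29. [r6c5∈{3}] r6c5's peers cover all but 3 ⇒ r6c5=3.
Step 30. [r3c8∈{4}] r3c8's peers cover all but 4, so r3c8=4.
Step 31. [r5c4∈{1}] r5c4's peers cover all but 1. So r5c4=1.
Step 32. [r4c7∈{3}] nothing but 3 survives at r4c7. So r4c7=3.
Step 33. [r9c7∈{1}] only 1 remains possible at r9c7. So r9c7=1.
Step 34. [r2c8∈{7}] only 7 remains possible at r2c8 ⇒ r2c8=7.
Step 35. [r3c7∈{2}] r3c7 is down to just 2 ⇒ r3c7=2.
Step 36. [r7c2∈{8}] nothing but 8 survives at r7c2, so r7c2=8.
Step 37. [r5c1∈{5}] r5c1 has the single candidate 5. So r5c1=5.
Step 38. [r2c3∈{2}] r2c3 has the single candidate 2 ⇒ r2c3=2.
Step 39. [r9c2∈{3}] r9c2 is down to just 3 ⇒ r9c2=3.

Answer: 4 5 1 2 9 7 6 8 3 / 9 6 2 8 4 3 5 7 1 / 3 7 8 6 5 1 2 4 9 / 6 9 4 5 7 2 3 1 8 / 5 2 3 1 8 4 9 6 7 / 8 1 7 9 3 6 4 5 2 / 1 8 6 4 2 9 7 3 5 / 7 4 9 3 1 5 8 2 6 / 2 3 5 7 6 8 1 9 4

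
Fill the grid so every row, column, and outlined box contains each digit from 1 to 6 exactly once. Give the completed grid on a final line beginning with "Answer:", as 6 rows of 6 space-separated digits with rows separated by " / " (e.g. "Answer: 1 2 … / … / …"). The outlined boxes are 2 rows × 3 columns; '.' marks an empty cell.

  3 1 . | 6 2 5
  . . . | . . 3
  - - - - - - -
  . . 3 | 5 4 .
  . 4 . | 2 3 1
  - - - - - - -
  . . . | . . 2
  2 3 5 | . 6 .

Step 1. [r2c4∈{1,4}] box 2 places 4 nowhere but r2c4. So r2c4=4.
Step 2. [r5c3∈{1,4,6}] col 3 places 1 nowhere but r5c3, so r5c3=1.
Step 3. [r4c3∈{6}] only 6 remains possible at r4c3 ⇒ r4c3=6.
Step 4. [r2c2∈{2,5,6}] in col 2, 5 fits only at r2c2. So r2c2=5.
Step 5. [r5c2∈{6}] r5c2 is down to just 6 ⇒ r5c2=6.
Step 6. [r2c3∈{2}] r2c3 is down to just 2, so r2c3=2.
Step 7. [r6c4∈{1}] only 1 remains possible at r6c4. So r6c4=1.
Step 8. [r2c1∈{6}] only 6 remains possible at r2c1, so r2c1=6.
Step 9. [r3c1∈{1}] only 1 remains possible at r3c1, so r3c1=1.
Step 10. [r5c1∈{4}] r5c1 has the single candidate 4, so r5c1=4.
Step 11. [r4c1∈{5}] nothing but 5 survives at r4c1 ⇒ r4c1=5.
Step 12. [r3c6∈{6}] nothing but 6 survives at r3c6, so r3c6=6.
Step 13. [r1c3∈{4}] r1c3 is down to just 4 ⇒ r1c3=4.
Step 14. [r2c5∈{1}] r2c5 has the single candidate 1. So r2c5=1.
Step 15. [r5c5∈{5}] nothing but 5 survives at r5c5, so r5c5=5.
Step 16. [r3c2∈{2}] r3c2 has the single candidate 2 ⇒ r3c2=2.
Step 17. [r6c6∈{4}] nothing but 4 survives at r6c6. So r6c6=4.
Step 18. [r5c4∈{3}] r5c4 is down to just 3, so r5c4=3.

Answer: 3 1 4 6 2 5 / 6 5 2 4 1 3 / 1 2 3 5 4 6 / 5 4 6 2 3 1 / 4 6 1 3 5 2 / 2 3 5 1 6 4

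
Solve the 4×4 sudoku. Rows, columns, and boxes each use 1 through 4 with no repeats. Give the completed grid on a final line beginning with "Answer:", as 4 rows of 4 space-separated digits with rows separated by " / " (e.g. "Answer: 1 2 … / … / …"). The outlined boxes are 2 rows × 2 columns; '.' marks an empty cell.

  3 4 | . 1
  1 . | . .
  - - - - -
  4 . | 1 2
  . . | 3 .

Step 1. [r2c2∈{2}] r2c2 is down to just 2 ⇒ r2c2=2.
Step 2. [r2c4∈{3,4}] in row 2, 3 fits only at r2c4 ⇒ r2c4=3.
Step 3. [r4c4∈{4}] nothing but 4 survives at r4c4. So r4c4=4.
Step 4. [r1c3∈{2}] r1c3 has the single candidate 2 ⇒ r1c3=2.
Step 5. [r2c3∈{4}] r2c3 has the single candidate 4. So r2c3=4.
Step 6. [r4c2∈{1}] r4c2 has the single candidate 1, so r4c2=1.
Step 7. [r4c1∈{2}] r4c1 has the single candidate 2 ⇒ r4c1=2.
Step 8. [r3c2∈{3}] r3c2 is down to just 3 ⇒ r3c2=3.

Answer: 3 4 2 1 / 1 2 4 3 / 4 3 1 2 / 2 1 3 4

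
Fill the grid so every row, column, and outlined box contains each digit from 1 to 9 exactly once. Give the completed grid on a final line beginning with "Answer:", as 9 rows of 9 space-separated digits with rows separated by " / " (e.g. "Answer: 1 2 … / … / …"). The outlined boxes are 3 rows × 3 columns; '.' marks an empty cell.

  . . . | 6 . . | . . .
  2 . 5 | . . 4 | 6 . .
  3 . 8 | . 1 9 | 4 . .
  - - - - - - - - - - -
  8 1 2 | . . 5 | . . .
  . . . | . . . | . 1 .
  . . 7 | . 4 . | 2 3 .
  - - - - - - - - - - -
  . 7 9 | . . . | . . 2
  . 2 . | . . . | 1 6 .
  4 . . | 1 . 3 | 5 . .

Step 1. [r5c2∈{3,4,5,6,9}] r5c2 is the only open cell in col 2 admitting 3, so r5c2=3.
Step 2. [r1c1∈{1,7,9}] 7 has one home in col 1: r1c1 ⇒ r1c1=7.
Step 3. [r9c5∈{2,6,7,8,9}] r9c5 is the only open cell in row 9 admitting 2 ⇒ r9c5=2.
Step 4. [r2c9∈{1,3,7,8,9}] r2c9 is the only open cell in row 2 admitting 1, so r2c9=1.
Step 5. [r8c1∈{5}] nothing but 5 survives at r8c1, so r8c1=5.
Step 6. [r5c9∈{4,5,6,7,8,9}] r5c9 is the only open cell in row 5 admitting 5. So r5c9=5.
Step 7. [r3c9∈{7}] only 7 remains possible at r3c9 ⇒ r3c9=7.
Step 8. [r7c7∈{3,8}] row 7 places 3 nowhere but r7c7, so r7c7=3.
Step 9. [r9c2∈{6,8}] r9c2 is the only open cell in col 2 admitting 8 ⇒ r9c2=8.
Step 10. [r9c9∈{9}] r9c9 is down to just 9. So r9c9=9.
Step 11. [r2c2∈{9}] r2c2 is down to just 9 ⇒ r2c2=9.
Step 12. [r2c8∈{8}] r2c8's peers cover all but 8 ⇒ r2c8=8.
Step 13. [r5c7∈{7,8,9}] in col 7, 8 fits only at r5c7. So r5c7=8.
Step 14. [r4c7∈{7,9}] across col 7, 7 lands solely at r4c7 ⇒ r4c7=7.
Step 15. [r6c9∈{6}] r6c9 is down to just 6. So r6c9=6.
Step 16. [r4c5∈{3,6,9}] row 4 places 6 nowhere but r4c5 ⇒ r4c5=6.
Step 17. [r8c9∈{4,8}] in col 9, 8 fits only at r8c9. So r8c9=8.
Step 18. [r8c4∈{4,7,9}] across row 8, 4 lands solely at r8c4 ⇒ r8c4=4.
Step 19. [r4c8∈{4,9}] r4c8 is the only open cell in box 6 admitting 9. So r4c8=9.
Step 20. [r7c6∈{6,8}] in col 6, 6 fits only at r7c6, so r7c6=6.
Step 21. [r8c6∈{7}] nothing but 7 survives at r8c6, so r8c6=7.
Step 22. [r5c1∈{6,9}] in col 1, 6 fits only at r5c1. So r5c1=6.
Step 23. [r5c6∈{2}] r5c6 has the single candidate 2, so r5c6=2.
Step 24. [r1c6∈{8}] nothing but 8 survives at r1c6 ⇒ r1c6=8.
Step 25. [r1c8∈{2,5}] in row 1, 2 fits only at r1c8. So r1c8=2.
Step 26. [r1c5∈{3,5}] row 1 places 5 nowhere but r1c5 ⇒ r1c5=5.
Step 27. [r2c5∈{3,7}] 3 has one home in col 5: r2c5 ⇒ r2c5=3.
Step 28. [r6c4∈{8,9}] in row 6, 8 fits only at r6c4 ⇒ r6c4=8.
Step 29. [r5c4∈{7,9}] col 4 places 9 nowhere but r5c4. So r5c4=9.
Step 30. [r5c3∈{4}] only 4 remains possible at r5c3, so r5c3=4.
Step 31. [r4c4∈{3}] r4c4 is down to just 3 ⇒ r4c4=3.
Step 32. [r9c8∈{7}] nothing but 7 survives at r9c8, so r9c8=7.
Step 33. [r1c3∈{1}] nothing but 1 survives at r1c3. So r1c3=1.
Step 34. [r3c4∈{2}] r3c4 is down to just 2. So r3c4=2.
Step 35. [r6c1∈{9}] r6c1 has the single candidate 9. So r6c1=9.
Step 36. [r8c3∈{3}] only 3 remains possible at r8c3. So r8c3=3.
Step 37. [r6c6∈{1}] r6c6's peers cover all but 1, so r6c6=1.
Step 38. [r8c5∈{9}] r8c5 has the single candidate 9 ⇒ r8c5=9.
Step 39. [r7c5∈{8}] r7c5's peers cover all but 8, so r7c5=8.
Step 40. [r7c4∈{5}] r7c4's peers cover all but 5, so r7c4=5.
Step 41. [r2c4∈{7}] nothing but 7 survives at r2c4 ⇒ r2c4=7.
Step 42. [r3c2∈{6}] nothing but 6 survives at r3c2. So r3c2=6.
Step 43. [r3c8∈{5}] r3c8's peers cover all but 5 ⇒ r3c8=5.
Step 44. [r7c1∈{1}] r7c1 is down to just 1 ⇒ r7c1=1.
Step 45. [r1c7∈{9}] nothing but 9 survives at r1c7 ⇒ r1c7=9.
Step 46. [r7c8∈{4}] r7c8 has the single candidate 4. So r7c8=4.
Step 47. [r6c2∈{5}] r6c2's peers cover all but 5 ⇒ r6c2=5.
Step 48. [r1c9∈{3}] r1c9's peers cover all but 3. So r1c9=3.
Step 49. [r9c3∈{6}] r9c3 is down to just 6, so r9c3=6.
Step 50. [r1c2∈{4}] r1c2 has the single candidate 4, so r1c2=4.
Step 51. [r5c5∈{7}] r5c5 has the single candidate 7. So r5c5=7.
Step 52. [r4c9∈{4}] r4c9 has the single candidate 4 ⇒ r4c9=4.

Answer: 7 4 1 6 5 8 9 2 3 / 2 9 5 7 3 4 6 8 1 / 3 6 8 2 1 9 4 5 7 / 8 1 2 3 6 5 7 9 4 / 6 3 4 9 7 2 8 1 5 / 9 5 7 8 4 1 2 3 6 / 1 7 9 5 8 6 3 4 2 / 5 2 3 4 9 7 1 6 8 / 4 8 6 1 2 3 5 7 9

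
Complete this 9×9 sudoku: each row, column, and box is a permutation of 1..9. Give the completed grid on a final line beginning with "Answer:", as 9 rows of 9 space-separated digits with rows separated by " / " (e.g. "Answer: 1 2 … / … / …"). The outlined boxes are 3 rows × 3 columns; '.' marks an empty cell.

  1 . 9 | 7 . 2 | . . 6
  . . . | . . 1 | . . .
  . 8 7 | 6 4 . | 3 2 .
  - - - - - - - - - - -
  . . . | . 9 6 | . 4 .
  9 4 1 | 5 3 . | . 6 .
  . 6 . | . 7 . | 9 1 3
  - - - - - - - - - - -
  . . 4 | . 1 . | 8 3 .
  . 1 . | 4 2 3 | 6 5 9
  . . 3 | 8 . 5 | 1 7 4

Step 1. [r3c1∈{5}] r3c1 has the single candidate 5. So r3c1=5.
Step 2. [r6c3∈{2,5,8}] 5 has one home in row 6: r6c3, so r6c3=5.
Step 3. [r2c1∈{2,3,4,6}] across col 1, 4 lands solely at r2c1. So r2c1=4.
Step 4. [r7c9∈{2}] r7c9 is down to just 2. So r7c9=2.
Step 5. [r8c1∈{7,8}] row 8 places 7 nowhere but r8c1. So r8c1=7.
Step 6. [r4c2∈{2,3,7}] across col 2, 7 lands solely at r4c2. So r4c2=7.
Step 7. [r7c4∈{9}] only 9 remains possible at r7c4 ⇒ r7c4=9.
Step 8. [r1c8∈{8}] nothing but 8 survives at r1c8 ⇒ r1c8=8.
Step 9. [r6c4∈{2}] nothing but 2 survives at r6c4. So r6c4=2.
Step 10. [r6c1∈{8}] r6c1 is down to just 8 ⇒ r6c1=8.
Step 11. [r4c3∈{2}] only 2 remains possible at r4c3 ⇒ r4c3=2.
Step 12. [r4c7∈{5}] nothing but 5 survives at r4c7 ⇒ r4c7=5.
Step 13. [r2c2∈{2,3}] 2 has one home in row 2: r2c2 ⇒ r2c2=2.
Step 14. [r2c9∈{5,7}] col 9 places 5 nowhere but r2c9 ⇒ r2c9=5.
Step 15. [r5c9∈{7,8}] in col 9, 7 fits only at r5c9. So r5c9=7.
Step 16. [r7c1∈{6}] only 6 remains possible at r7c1. So r7c1=6.
Step 17. [r1c2∈{3}] r1c2 has the single candidate 3. So r1c2=3.
Step 18. [r9c5∈{6}] r9c5 is down to just 6. So r9c5=6.
Step 19. [r3c6∈{9}] r3c6 is down to just 9. So r3c6=9.
Step 20. [r7c2∈{5}] nothing but 5 survives at r7c2, so r7c2=5.
Step 21. [r3c9∈{1}] r3c9's peers cover all but 1, so r3c9=1.
Step 22. [r8c3∈{8}] r8c3 has the single candidate 8 ⇒ r8c3=8.
Step 23. [r2c5∈{8}] only 8 remains possible at r2c5. So r2c5=8.
Step 24. [r9c2∈{9}] r9c2 has the single candidate 9, so r9c2=9.
Step 25. [r2c3∈{6}] nothing but 6 survives at r2c3, so r2c3=6.
Step 26. [r4c9∈{8}] nothing but 8 survives at r4c9, so r4c9=8.
Step 27. [r5c6∈{8}] r5c6 is down to just 8 ⇒ r5c6=8.
Step 28. [r2c8∈{9}] r2c8 has the single candidate 9. So r2c8=9.
Step 29. [r7c6∈{7}] nothing but 7 survives at r7c6, so r7c6=7.
Step 30. [r4c1∈{3}] r4c1 is down to just 3 ⇒ r4c1=3.
Step 31. [r1c5∈{5}] r1c5 has the single candidate 5. So r1c5=5.
Step 32. [r5c7∈{2}] only 2 remains possible at r5c7, so r5c7=2.
Step 33. [r2c7∈{7}] r2c7 is down to just 7, so r2c7=7.
Step 34. [r9c1∈{2}] nothing but 2 survives at r9c1. So r9c1=2.
Step 35. [r1c7∈{4}] only 4 remains possible at r1c7 ⇒ r1c7=4.
Step 36. [r4c4∈{1}] only 1 remains possible at r4c4, so r4c4=1.
Step 37. [r6c6∈{4}] r6c6 is down to just 4, so r6c6=4.
Step 38. [r2c4∈{3}] nothing but 3 survives at r2c4. So r2c4=3.

Answer: 1 3 9 7 5 2 4 8 6 / 4 2 6 3 8 1 7 9 5 / 5 8 7 6 4 9 3 2 1 / 3 7 2 1 9 6 5 4 8 / 9 4 1 5 3 8 2 6 7 / 8 6 5 2 7 4 9 1 3 / 6 5 4 9 1 7 8 3 2 / 7 1 8 4 2 3 6 5 9 / 2 9 3 8 6 5 1 7 4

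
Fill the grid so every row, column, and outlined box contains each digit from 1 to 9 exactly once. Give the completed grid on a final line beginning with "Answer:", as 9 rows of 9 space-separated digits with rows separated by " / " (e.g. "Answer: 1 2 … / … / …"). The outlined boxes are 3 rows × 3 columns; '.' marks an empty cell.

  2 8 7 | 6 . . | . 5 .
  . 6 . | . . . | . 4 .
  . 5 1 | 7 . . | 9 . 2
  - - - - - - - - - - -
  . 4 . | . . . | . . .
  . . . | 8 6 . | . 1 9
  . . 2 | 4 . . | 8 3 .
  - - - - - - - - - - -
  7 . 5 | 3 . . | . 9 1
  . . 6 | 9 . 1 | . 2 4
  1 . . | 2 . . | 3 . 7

Step 1. [r5c3∈{3}] r5c3's peers cover all but 3, so r5c3=3.
Step 2. [r2c3∈{9}] nothing but 9 survives at r2c3 ⇒ r2c3=9.
Step 3. [r4c8∈{6,7}] col 8 places 7 nowhere but r4c8, so r4c8=7.
Step 4. [r2c1∈{3}] r2c1's peers cover all but 3, so r2c1=3.
Step 5. [r9c8∈{6,8}] r9c8 is the only open cell in box 9 admitting 8, so r9c8=8.
Step 6. [r5c1∈{5}] r5c1's peers cover all but 5 ⇒ r5c1=5.
Step 7. [r8c5∈{5,7,8}] across row 8, 7 lands solely at r8c5 ⇒ r8c5=7.
Step 8. [r9c6∈{4,5,6}] r9c6 is the only open cell in row 9 admitting 6, so r9c6=6.
Step 9. [r9c5∈{4,5}] row 9 places 5 nowhere but r9c5. So r9c5=5.
Step 10. [r6c2∈{1,7,9}] 1 has one home in col 2: r6c2, so r6c2=1.
Step 11. [r6c5∈{9}] nothing but 9 survives at r6c5. So r6c5=9.
Step 12. [r6c6∈{5,7}] 7 has one home in row 6: r6c6 ⇒ r6c6=7.
Step 13. [r5c6∈{2}] r5c6 has the single candidate 2. So r5c6=2.
Step 14. [r6c9∈{5,6}] in row 6, 5 fits only at r6c9 ⇒ r6c9=5.
Step 15. [r1c7∈{1}] r1c7's peers cover all but 1. So r1c7=1.
Step 16. [r4c1∈{6,8,9}] r4c1 is the only open cell in row 4 admitting 9 ⇒ r4c1=9.
Step 17. [r3c1∈{4}] nothing but 4 survives at r3c1. So r3c1=4.
Step 18. [r2c5∈{1,2,8}] r2c5 is the only open cell in row 2 admitting 2. So r2c5=2.
Step 19. [r1c6∈{3,4,9}] in row 1, 9 fits only at r1c6. So r1c6=9.
Step 20. [r2c4∈{1,5}] across row 2, 1 lands solely at r2c4, so r2c4=1.
Step 21. [r7c6∈{4,8}] across col 6, 4 lands solely at r7c6 ⇒ r7c6=4.
Step 22. [r2c6∈{5,8}] r2c6 is the only open cell in row 2 admitting 5, so r2c6=5.
Step 23. [r3c6∈{3,8}] 8 has one home in col 6: r3c6 ⇒ r3c6=8.
Step 24. [r3c5∈{3}] only 3 remains possible at r3c5. So r3c5=3.
Step 25. [r4c7∈{2,6}] in row 4, 2 fits only at r4c7. So r4c7=2.
Step 26. [r1c5∈{4}] r1c5 is down to just 4 ⇒ r1c5=4.
Step 27. [r4c5∈{1}] r4c5's peers cover all but 1, so r4c5=1.
Step 28. [r7c2∈{2}] r7c2 is down to just 2 ⇒ r7c2=2.
Step 29. [r2c7∈{7}] only 7 remains possible at r2c7. So r2c7=7.
Step 30. [r4c9∈{6}] r4c9's peers cover all but 6 ⇒ r4c9=6.
Step 31. [r4c4∈{5}] nothing but 5 survives at r4c4 ⇒ r4c4=5.
Step 32. [r1c9∈{3}] only 3 remains possible at r1c9, so r1c9=3.
Step 33. [r4c6∈{3}] nothing but 3 survives at r4c6, so r4c6=3.
Step 34. [r8c2∈{3}] r8c2 has the single candidate 3, so r8c2=3.
Step 35. [r9c3∈{4}] r9c3 is down to just 4 ⇒ r9c3=4.
Step 36. [r9c2∈{9}] r9c2 has the single candidate 9, so r9c2=9.
Step 37. [r5c2∈{7}] only 7 remains possible at r5c2 ⇒ r5c2=7.
Step 38. [r7c7∈{6}] r7c7 is down to just 6. So r7c7=6.
Step 39. [r2c9∈{8}] only 8 remains possible at r2c9 ⇒ r2c9=8.
Step 40. [r4c3∈{8}] only 8 remains possible at r4c3, so r4c3=8.
Step 41. [r3c8∈{6}] nothing but 6 survives at r3c8. So r3c8=6.
Step 42. [r8c7∈{5}] nothing but 5 survives at r8c7, so r8c7=5.
Step 43. [r6c1∈{6}] nothing but 6 survives at r6c1, so r6c1=6.
Step 44. [r8c1∈{8}] r8c1's peers cover all but 8. So r8c1=8.
Step 45. [r7c5∈{8}] only 8 remains possible at r7c5, so r7c5=8.
Step 46. [r5c7∈{4}] nothing but 4 survives at r5c7, so r5c7=4.

Answer: 2 8 7 6 4 9 1 5 3 / 3 6 9 1 2 5 7 4 8 / 4 5 1 7 3 8 9 6 2 / 9 4 8 5 1 3 2 7 6 / 5 7 3 8 6 2 4 1 9 / 6 1 2 4 9 7 8 3 5 / 7 2 5 3 8 4 6 9 1 / 8 3 6 9 7 1 5 2 4 / 1 9 4 2 5 6 3 8 7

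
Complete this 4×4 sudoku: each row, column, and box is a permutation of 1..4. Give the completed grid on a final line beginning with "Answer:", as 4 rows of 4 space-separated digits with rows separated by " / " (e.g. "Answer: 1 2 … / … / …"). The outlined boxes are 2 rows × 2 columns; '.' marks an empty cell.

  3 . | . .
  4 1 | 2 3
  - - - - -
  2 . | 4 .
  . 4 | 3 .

Step 1. [r3c4∈{1}] r3c4's peers cover all but 1. So r3c4=1.
Step 2. [r3c2∈{3}] r3c2 is down to just 3. So r3c2=3.
Step 3. [r4c1∈{1}] r4c1 is down to just 1 ⇒ r4c1=1.
Step 4. [r1c4∈{4}] r1c4 has the single candidate 4. So r1c4=4.
Step 5. [r4c4∈{2}] only 2 remains possible at r4c4 ⇒ r4c4=2.
Step 6. [r1c3∈{1}] r1c3's peers cover all but 1, so r1c3=1.
Step 7. [r1c2∈{2}] r1c2 has the single candidate 2, so r1c2=2.

Answer: 3 2 1 4 / 4 1 2 3 / 2 3 4 1 / 1 4 3 2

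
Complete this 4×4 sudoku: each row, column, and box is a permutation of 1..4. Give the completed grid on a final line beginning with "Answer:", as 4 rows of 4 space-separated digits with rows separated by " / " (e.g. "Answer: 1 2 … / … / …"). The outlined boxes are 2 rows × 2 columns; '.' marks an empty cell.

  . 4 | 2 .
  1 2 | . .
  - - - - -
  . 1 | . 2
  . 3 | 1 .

Step 1. [r4c4∈{4}] only 4 remains possible at r4c4 ⇒ r4c4=4.
Step 2. [r2c4∈{3}] r2c4 has the single candidate 3 ⇒ r2c4=3.
Step 3. [r1c4∈{1}] r1c4 is down to just 1. So r1c4=1.
Step 4. [r3c1∈{4}] r3c1 has the single candidate 4 ⇒ r3c1=4.
Step 5. [r3c3∈{3}] nothing but 3 survives at r3c3, so r3c3=3.
Step 6. [r1c1∈{3}] r1c1 has the single candidate 3 ⇒ r1c1=3.
Step 7. [r2c3∈{4}] r2c3's peers cover all but 4 ⇒ r2c3=4.
Step 8. [r4c1∈{2}] nothing but 2 survives at r4c1, so r4c1=2.

Answer: 3 4 2 1 / 1 2 4 3 / 4 1 3 2 / 2 3 1 4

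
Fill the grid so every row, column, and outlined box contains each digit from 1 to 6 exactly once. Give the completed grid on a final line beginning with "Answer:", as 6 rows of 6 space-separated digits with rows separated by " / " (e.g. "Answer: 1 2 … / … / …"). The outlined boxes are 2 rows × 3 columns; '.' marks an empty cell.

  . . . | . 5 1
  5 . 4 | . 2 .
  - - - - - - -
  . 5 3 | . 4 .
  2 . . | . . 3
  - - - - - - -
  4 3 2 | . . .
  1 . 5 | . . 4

Step 1. [r1c3∈{6}] r1c3 is down to just 6, so r1c3=6.
Step 2. [r3c4∈{1,2,6}] r3c4 is the only open cell in row 3 admitting 1. So r3c4=1.
Step 3. [r4c5∈{6}] r4c5 is down to just 6 ⇒ r4c5=6.
Step 4. [r2c4∈{3,6}] across row 2, 3 lands solely at r2c4 ⇒ r2c4=3.
Step 5. [r5c6∈{5,6}] in col 6, 5 fits only at r5c6, so r5c6=5.
Step 6. [r6c4∈{2,6}] in row 6, 2 fits only at r6c4, so r6c4=2.
Step 7. [r4c2∈{1,4}] across row 4, 4 lands solely at r4c2. So r4c2=4.
Step 8. [r3c1∈{6}] only 6 remains possible at r3c1 ⇒ r3c1=6.
Step 9. [r1c1∈{3}] nothing but 3 survives at r1c1 ⇒ r1c1=3.
Step 10. [r2c6∈{6}] r2c6's peers cover all but 6. So r2c6=6.
Step 11. [r2c2∈{1}] r2c2 has the single candidate 1 ⇒ r2c2=1.
Step 12. [r6c5∈{3}] nothing but 3 survives at r6c5. So r6c5=3.
Step 13. [r4c4∈{5}] only 5 remains possible at r4c4, so r4c4=5.
Step 14. [r3c6∈{2}] r3c6 has the single candidate 2, so r3c6=2.
Step 15. [r5c4∈{6}] only 6 remains possible at r5c4, so r5c4=6.
Step 16. [r1c4∈{4}] nothing but 4 survives at r1c4. So r1c4=4.
Step 17. [r1c2∈{2}] only 2 remains possible at r1c2 ⇒ r1c2=2.
Step 18. [r4c3∈{1}] only 1 remains possible at r4c3. So r4c3=1.
Step 19. [r5c5∈{1}] r5c5 is down to just 1, so r5c5=1.
Step 20. [r6c2∈{6}] nothing but 6 survives at r6c2 ⇒ r6c2=6.

Answer: 3 2 6 4 5 1 / 5 1 4 3 2 6 / 6 5 3 1 4 2 / 2 4 1 5 6 3 / 4 3 2 6 1 5 / 1 6 5 2 3 4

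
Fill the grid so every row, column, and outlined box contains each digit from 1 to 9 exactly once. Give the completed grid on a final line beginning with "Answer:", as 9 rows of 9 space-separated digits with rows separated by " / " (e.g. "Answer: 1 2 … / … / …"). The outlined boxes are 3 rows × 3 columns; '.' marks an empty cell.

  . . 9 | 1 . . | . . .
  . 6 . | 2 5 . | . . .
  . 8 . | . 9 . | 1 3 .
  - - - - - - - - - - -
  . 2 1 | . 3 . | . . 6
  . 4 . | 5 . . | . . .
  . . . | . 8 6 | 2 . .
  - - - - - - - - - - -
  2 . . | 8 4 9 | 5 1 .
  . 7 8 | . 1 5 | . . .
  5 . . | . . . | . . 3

Step 1. [r7c9∈{7}] r7c9 is down to just 7 ⇒ r7c9=7.
Step 2. [r4c8∈{4,5,7,8,9}] in row 4, 5 fits only at r4c8. So r4c8=5.
Step 3. [r5c7∈{3,7,8,9}] 3 has one home in col 7: r5c7 ⇒ r5c7=3.
Step 4. [r3c4∈{4,6,7}] across row 3, 6 lands solely at r3c4 ⇒ r3c4=6.
Step 5. [r1c5∈{7}] nothing but 7 survives at r1c5 ⇒ r1c5=7.
Step 6. [r3c6∈{4}] nothing but 4 survives at r3c6 ⇒ r3c6=4.
Step 7. [r3c1∈{7}] r3c1 is down to just 7. So r3c1=7.
Step 8. [r4c6∈{7}] r4c6's peers cover all but 7 ⇒ r4c6=7.
Step 9. [r9c5∈{2,6}] 6 has one home in col 5: r9c5, so r9c5=6.
Step 10. [r9c3∈{4}] only 4 remains possible at r9c3 ⇒ r9c3=4.
Step 11. [r2c3∈{3}] r2c3 has the single candidate 3. So r2c3=3.
Step 12. [r1c1∈{4}] r1c1's peers cover all but 4 ⇒ r1c1=4.
Step 13. [r2c6∈{8}] r2c6 has the single candidate 8 ⇒ r2c6=8.
Step 14. [r1c2∈{5}] nothing but 5 survives at r1c2, so r1c2=5.
Step 15. [r2c7∈{4,7,9}] col 7 places 7 nowhere but r2c7 ⇒ r2c7=7.
Step 16. [r6c9∈{1,4,9}] across row 6, 1 lands solely at r6c9, so r6c9=1.
Step 17. [r7c3∈{6}] r7c3 is down to just 6 ⇒ r7c3=6.
Step 18. [r9c6∈{2}] r9c6 is down to just 2, so r9c6=2.
Step 19. [r7c2∈{3}] r7c2's peers cover all but 3. So r7c2=3.
Step 20. [r8c1∈{9}] nothing but 9 survives at r8c1. So r8c1=9.
Step 21. [r5c3∈{7}] nothing but 7 survives at r5c3. So r5c3=7.
Step 22. [r6c2∈{9}] r6c2 is down to just 9. So r6c2=9.
Step 23. [r4c1∈{8}] r4c1's peers cover all but 8 ⇒ r4c1=8.
Step 24. [r4c4∈{4,9}] r4c4 is the only open cell in col 4 admitting 9. So r4c4=9.
Step 25. [r4c7∈{4}] nothing but 4 survives at r4c7. So r4c7=4.
Step 26. [r9c7∈{8,9}] 9 has one home in col 7: r9c7 ⇒ r9c7=9.
Step 27. [r1c7∈{6,8}] in col 7, 8 fits only at r1c7, so r1c7=8.
Step 28. [r1c9∈{2}] r1c9's peers cover all but 2. So r1c9=2.
Step 29. [r8c9∈{4}] r8c9's peers cover all but 4. So r8c9=4.
Step 30. [r2c9∈{9}] r2c9 is down to just 9. So r2c9=9.
Step 31. [r1c8∈{6}] r1c8's peers cover all but 6 ⇒ r1c8=6.
Step 32. [r5c8∈{8,9}] r5c8 is the only open cell in row 5 admitting 9 ⇒ r5c8=9.
Step 33. [r6c1∈{3}] nothing but 3 survives at r6c1. So r6c1=3.
Step 34. [r3c3∈{2}] r3c3 has the single candidate 2, so r3c3=2.
Step 35. [r8c4∈{3}] nothing but 3 survives at r8c4. So r8c4=3.
Step 36. [r9c4∈{7}] only 7 remains possible at r9c4, so r9c4=7.
Step 37. [r5c1∈{6}] r5c1's peers cover all but 6, so r5c1=6.
Step 38. [r6c4∈{4}] only 4 remains possible at r6c4, so r6c4=4.
Step 39. [r2c8∈{4}] nothing but 4 survives at r2c8. So r2c8=4.
Step 40. [r5c9∈{8}] r5c9 has the single candidate 8, so r5c9=8.
Step 41. [r3c9∈{5}] r3c9 has the single candidate 5 ⇒ r3c9=5.
Step 42. [r6c8∈{7}] nothing but 7 survives at r6c8, so r6c8=7.
Step 43. [r8c8∈{2}] r8c8 is down to just 2, so r8c8=2.
Step 44. [r9c2∈{1}] r9c2 is down to just 1, so r9c2=1.
Step 45. [r2c1∈{1}] nothing but 1 survives at r2c1, so r2c1=1.
Step 46. [r1c6∈{3}] nothing but 3 survives at r1c6. So r1c6=3.
Step 47. [r5c5∈{2}] r5c5's peers cover all but 2, so r5c5=2.
Step 48. [r6c3∈{5}] r6c3's peers cover all but 5 ⇒ r6c3=5.
Step 49. [r8c7∈{6}] r8c7's peers cover all but 6, so r8c7=6.
Step 50. [r9c8∈{8}] only 8 remains possible at r9c8. So r9c8=8.
Step 51. [r5c6∈{1}] r5c6 is down to just 1, so r5c6=1.

Answer: 4 5 9 1 7 3 8 6 2 / 1 6 3 2 5 8 7 4 9 / 7 8 2 6 9 4 1 3 5 / 8 2 1 9 3 7 4 5 6 / 6 4 7 5 2 1 3 9 8 / 3 9 5 4 8 6 2 7 1 / 2 3 6 8 4 9 5 1 7 / 9 7 8 3 1 5 6 2 4 / 5 1 4 7 6 2 9 8 3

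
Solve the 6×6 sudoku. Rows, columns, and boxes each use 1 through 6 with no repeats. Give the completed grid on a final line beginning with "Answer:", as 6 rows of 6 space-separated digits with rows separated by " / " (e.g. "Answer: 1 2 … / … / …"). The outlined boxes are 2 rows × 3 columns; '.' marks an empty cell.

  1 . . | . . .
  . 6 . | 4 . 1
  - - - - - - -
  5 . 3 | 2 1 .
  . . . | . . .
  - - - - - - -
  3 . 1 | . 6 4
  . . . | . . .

Step 1. [r2c5∈{2,3,5}] in row 2, 3 fits only at r2c5. So r2c5=3.
Step 2. [r5c4∈{5}] nothing but 5 survives at r5c4 ⇒ r5c4=5.
Step 3. [r6c5∈{2}] r6c5 has the single candidate 2, so r6c5=2.
Step 4. [r3c2∈{4}] r3c2 is down to just 4. So r3c2=4.
Step 5. [r1c6∈{2,5,6}] in col 6, 2 fits only at r1c6, so r1c6=2.
Step 6. [r2c3∈{2,5}] 5 has one home in row 2: r2c3 ⇒ r2c3=5.
Step 7. [r4c6∈{3,5,6}] r4c6 is the only open cell in col 6 admitting 5, so r4c6=5.
Step 8. [r4c3∈{2,6}] in col 3, 2 fits only at r4c3. So r4c3=2.
Step 9. [r6c3∈{4,6}] 6 has one home in col 3: r6c3 ⇒ r6c3=6.
Step 10. [r4c4∈{3,6}] in row 4, 3 fits only at r4c4. So r4c4=3.
Step 11. [r3c6∈{6}] r3c6's peers cover all but 6, so r3c6=6.
Step 12. [r6c2∈{5}] r6c2 has the single candidate 5. So r6c2=5.
Step 13. [r6c1∈{4}] nothing but 4 survives at r6c1, so r6c1=4.
Step 14. [r6c6∈{3}] nothing but 3 survives at r6c6, so r6c6=3.
Step 15. [r2c1∈{2}] r2c1 has the single candidate 2. So r2c1=2.
Step 16. [r1c3∈{4}] r1c3 has the single candidate 4, so r1c3=4.
Step 17. [r1c2∈{3}] r1c2 has the single candidate 3, so r1c2=3.
Step 18. [r1c4∈{6}] r1c4's peers cover all but 6, so r1c4=6.
Step 19. [r5c2∈{2}] r5c2 is down to just 2 ⇒ r5c2=2.
Step 20. [r4c2∈{1}] r4c2 is down to just 1, so r4c2=1.
Step 21. [r1c5∈{5}] r1c5's peers cover all but 5 ⇒ r1c5=5.
Step 22. [r4c5∈{4}] r4c5's peers cover all but 4 ⇒ r4c5=4.
Step 23. [r4c1∈{6}] r4c1 is down to just 6. So r4c1=6.
Step 24. [r6c4∈{1}] only 1 remains possible at r6c4, so r6c4=1.

Answer: 1 3 4 6 5 2 / 2 6 5 4 3 1 / 5 4 3 2 1 6 / 6 1 2 3 4 5 / 3 2 1 5 6 4 / 4 5 6 1 2 3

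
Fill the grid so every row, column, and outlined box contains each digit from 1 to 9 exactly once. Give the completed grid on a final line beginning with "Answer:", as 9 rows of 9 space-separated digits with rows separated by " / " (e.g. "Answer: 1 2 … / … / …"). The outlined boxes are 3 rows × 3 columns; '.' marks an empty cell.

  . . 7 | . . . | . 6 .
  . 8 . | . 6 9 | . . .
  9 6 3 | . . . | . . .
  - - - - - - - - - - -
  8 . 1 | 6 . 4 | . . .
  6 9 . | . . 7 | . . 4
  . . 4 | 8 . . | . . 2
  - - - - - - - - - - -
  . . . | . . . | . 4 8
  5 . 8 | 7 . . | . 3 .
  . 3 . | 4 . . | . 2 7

Step 1. [r7c4∈{1,2,3,5,9}] col 4 places 9 nowhere but r7c4 ⇒ r7c4=9.
Step 2. [r6c7∈{1,3,5,6,7,9}] r6c7 is the only open cell in row 6 admitting 6, so r6c7=6.
Step 3. [r9c1∈{1}] r9c1 has the single candidate 1, so r9c1=1.
Step 4. [r1c2∈{1,2,4,5}] 1 has one home in col 2: r1c2, so r1c2=1.
Step 5. [r3c5∈{1,2,4,5,7,8}] col 5 places 7 nowhere but r3c5. So r3c5=7.
Step 6. [r1c5∈{2,3,4,5,8}] across col 5, 4 lands solely at r1c5. So r1c5=4.
Step 7. [r1c1∈{2}] only 2 remains possible at r1c1 ⇒ r1c1=2.
Step 8. [r3c7∈{1,2,4,5,8}] across row 3, 4 lands solely at r3c7, so r3c7=4.
Step 9. [r2c7∈{1,2,3,5,7}] across col 7, 2 lands solely at r2c7 ⇒ r2c7=2.
Step 10. [r4c7∈{3,5,7,9}] across col 7, 7 lands solely at r4c7. So r4c7=7.
Step 11. [r2c3∈{5}] only 5 remains possible at r2c3. So r2c3=5.
Step 12. [r5c3∈{2}] r5c3 has the single candidate 2, so r5c3=2.
Step 13. [r4c5∈{2,3,5,9}] 2 has one home in row 4: r4c5, so r4c5=2.
Step 14. [r8c5∈{1}] r8c5 is down to just 1, so r8c5=1.
Step 15. [r4c9∈{3,5,9}] 3 has one home in row 4: r4c9, so r4c9=3.
Step 16. [r1c7∈{3,5,8,9}] col 7 places 3 nowhere but r1c7 ⇒ r1c7=3.
Step 17. [r1c4∈{5}] nothing but 5 survives at r1c4 ⇒ r1c4=5.
Step 18. [r2c9∈{1}] r2c9 has the single candidate 1, so r2c9=1.
Step 19. [r6c1∈{3,7}] in col 1, 3 fits only at r6c1, so r6c1=3.
Step 20. [r7c6∈{2,3,5,6}] 3 has one home in col 6: r7c6. So r7c6=3.
Step 21. [r7c5∈{5}] only 5 remains possible at r7c5 ⇒ r7c5=5.
Step 22. [r5c7∈{1,5,8}] across col 7, 8 lands solely at r5c7, so r5c7=8.
Step 23. [r5c8∈{1,5}] in row 5, 5 fits only at r5c8, so r5c8=5.
Step 24. [r5c4∈{1,3}] r5c4 is the only open cell in row 5 admitting 1. So r5c4=1.
Step 25. [r8c6∈{2,6}] r8c6 is the only open cell in box 8 admitting 2. So r8c6=2.
Step 26. [r9c6∈{6,8}] col 6 places 6 nowhere but r9c6, so r9c6=6.
Step 27. [r8c7∈{9}] r8c7 has the single candidate 9, so r8c7=9.
Step 28. [r6c2∈{5,7}] 7 has one home in row 6: r6c2, so r6c2=7.
Step 29. [r1c6∈{8}] r1c6 has the single candidate 8, so r1c6=8.
Step 30. [r6c8∈{1,9}] across row 6, 1 lands solely at r6c8 ⇒ r6c8=1.
Step 31. [r7c7∈{1}] nothing but 1 survives at r7c7, so r7c7=1.
Step 32. [r8c9∈{6}] r8c9 is down to just 6. So r8c9=6.
Step 33. [r3c8∈{8}] r3c8 has the single candidate 8, so r3c8=8.
Step 34. [r7c3∈{6}] nothing but 6 survives at r7c3, so r7c3=6.
Step 35. [r7c2∈{2}] r7c2's peers cover all but 2. So r7c2=2.
Step 36. [r7c1∈{7}] only 7 remains possible at r7c1 ⇒ r7c1=7.
Step 37. [r2c8∈{7}] r2c8 has the single candidate 7, so r2c8=7.
Step 38. [r3c6∈{1}] r3c6 is down to just 1 ⇒ r3c6=1.
Step 39. [r1c9∈{9}] r1c9's peers cover all but 9 ⇒ r1c9=9.
Step 40. [r6c5∈{9}] r6c5 has the single candidate 9 ⇒ r6c5=9.
Step 41. [r6c6∈{5}] only 5 remains possible at r6c6, so r6c6=5.
Step 42. [r4c8∈{9}] r4c8 has the single candidate 9 ⇒ r4c8=9.
Step 43. [r2c1∈{4}] r2c1 is down to just 4 ⇒ r2c1=4.
Step 44. [r3c4∈{2}] nothing but 2 survives at r3c4, so r3c4=2.
Step 45. [r2c4∈{3}] only 3 remains possible at r2c4. So r2c4=3.
Step 46. [r9c5∈{8}] r9c5's peers cover all but 8, so r9c5=8.
Step 47. [r4c2∈{5}] r4c2 is down to just 5. So r4c2=5.
Step 48. [r8c2∈{4}] r8c2 has the single candidate 4, so r8c2=4.
Step 49. [r9c7∈{5}] r9c7 has the single candidate 5 ⇒ r9c7=5.
Step 50. [r5c5∈{3}] r5c5 has the single candidate 3. So r5c5=3.
Step 51. [r9c3∈{9}] r9c3 has the single candidate 9. So r9c3=9.
Step 52. [r3c9∈{5}] r3c9's peers cover all but 5, so r3c9=5.

Answer: 2 1 7 5 4 8 3 6 9 / 4 8 5 3 6 9 2 7 1 / 9 6 3 2 7 1 4 8 5 / 8 5 1 6 2 4 7 9 3 / 6 9 2 1 3 7 8 5 4 / 3 7 4 8 9 5 6 1 2 / 7 2 6 9 5 3 1 4 8 / 5 4 8 7 1 2 9 3 6 / 1 3 9 4 8 6 5 2 7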